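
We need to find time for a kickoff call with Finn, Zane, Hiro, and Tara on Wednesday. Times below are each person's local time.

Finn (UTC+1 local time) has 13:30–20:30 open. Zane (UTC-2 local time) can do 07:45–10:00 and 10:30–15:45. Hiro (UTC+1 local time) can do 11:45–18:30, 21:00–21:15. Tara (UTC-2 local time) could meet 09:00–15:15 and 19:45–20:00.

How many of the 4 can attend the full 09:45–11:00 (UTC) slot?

1

Finn in UTC: 12:30-19:30 (subtract 1h to convert from UTC+1).
Zane in UTC: 09:45-12:00, 12:30-17:45 (add 2h to convert from UTC-2).
Hiro in UTC: 10:45-17:30, 20:00-20:15 (subtract 1h to convert from UTC+1).
Tara in UTC: 11:00-17:15, 21:45-22:00 (add 2h to convert from UTC-2).
Zane can make the full 09:45-11:00 slot — that's 1.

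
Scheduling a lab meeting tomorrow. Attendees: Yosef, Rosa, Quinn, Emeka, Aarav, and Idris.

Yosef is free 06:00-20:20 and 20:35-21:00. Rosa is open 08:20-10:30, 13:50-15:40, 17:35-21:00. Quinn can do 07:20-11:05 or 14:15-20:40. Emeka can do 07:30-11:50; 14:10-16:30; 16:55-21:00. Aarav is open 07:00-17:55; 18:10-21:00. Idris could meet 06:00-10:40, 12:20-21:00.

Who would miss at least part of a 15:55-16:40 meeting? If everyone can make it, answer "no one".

Yosef: free for 15:55-16:40. Rosa: not fully free for 15:55-16:40. Quinn: free for 15:55-16:40. Emeka: not fully free for 15:55-16:40. Aarav: free for 15:55-16:40. Idris: free for 15:55-16:40.

Emeka, Rosa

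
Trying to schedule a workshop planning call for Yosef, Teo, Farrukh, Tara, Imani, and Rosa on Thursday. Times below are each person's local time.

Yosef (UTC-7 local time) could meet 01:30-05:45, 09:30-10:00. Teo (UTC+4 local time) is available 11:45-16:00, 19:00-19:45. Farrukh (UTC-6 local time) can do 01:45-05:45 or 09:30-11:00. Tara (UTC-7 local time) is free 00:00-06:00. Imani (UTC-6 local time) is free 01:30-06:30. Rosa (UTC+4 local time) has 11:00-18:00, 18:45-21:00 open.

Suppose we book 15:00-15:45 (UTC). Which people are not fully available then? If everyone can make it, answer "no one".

Farrukh, Imani, Tara, Yosef

Yosef in UTC: 08:30-12:45, 16:30-17:00 (add 7h to convert from UTC-7).
Teo in UTC: 07:45-12:00, 15:00-15:45 (subtract 4h to convert from UTC+4).
Farrukh in UTC: 07:45-11:45, 15:30-17:00 (add 6h to convert from UTC-6).
Tara in UTC: 07:00-13:00 (add 7h to convert from UTC-7).
Imani in UTC: 07:30-12:30 (add 6h to convert from UTC-6).
Rosa in UTC: 07:00-14:00, 14:45-17:00 (subtract 4h to convert from UTC+4).
Yosef: not fully free for 15:00-15:45. Teo: free for 15:00-15:45. Farrukh: not fully free for 15:00-15:45. Tara: not fully free for 15:00-15:45. Imani: not fully free for 15:00-15:45. Rosa: free for 15:00-15:45.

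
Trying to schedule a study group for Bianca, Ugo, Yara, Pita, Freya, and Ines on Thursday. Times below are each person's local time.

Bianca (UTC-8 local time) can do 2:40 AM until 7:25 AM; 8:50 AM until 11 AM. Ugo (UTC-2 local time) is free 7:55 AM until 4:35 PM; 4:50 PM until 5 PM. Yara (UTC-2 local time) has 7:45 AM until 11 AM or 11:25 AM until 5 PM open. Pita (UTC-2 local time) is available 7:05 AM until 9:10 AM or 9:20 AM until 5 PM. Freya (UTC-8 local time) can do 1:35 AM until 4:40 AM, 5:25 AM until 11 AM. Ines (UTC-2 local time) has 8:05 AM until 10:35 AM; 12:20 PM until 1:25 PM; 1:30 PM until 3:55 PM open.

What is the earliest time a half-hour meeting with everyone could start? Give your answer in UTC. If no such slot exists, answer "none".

10:40

Bianca in UTC: 10:40-15:25, 16:50-19:00 (add 8h to convert from UTC-8).
Ugo in UTC: 09:55-18:35, 18:50-19:00 (add 2h to convert from UTC-2).
Yara in UTC: 09:45-13:00, 13:25-19:00 (add 2h to convert from UTC-2).
Pita in UTC: 09:05-11:10, 11:20-19:00 (add 2h to convert from UTC-2).
Freya in UTC: 09:35-12:40, 13:25-19:00 (add 8h to convert from UTC-8).
Ines in UTC: 10:05-12:35, 14:20-15:25, 15:30-17:55 (add 2h to convert from UTC-2).
Bianca ∩ Ugo: 10:40-15:25, 16:50-18:35, 18:50-19:00.
Bianca ∩ Ugo ∩ Yara: 10:40-13:00, 13:25-15:25, 16:50-18:35, 18:50-19:00.
Bianca ∩ Ugo ∩ Yara ∩ Pita: 10:40-11:10, 11:20-13:00, 13:25-15:25, 16:50-18:35, 18:50-19:00.
Bianca ∩ Ugo ∩ Yara ∩ Pita ∩ Freya: 10:40-11:10, 11:20-12:40, 13:25-15:25, 16:50-18:35, 18:50-19:00.
Bianca ∩ Ugo ∩ Yara ∩ Pita ∩ Freya ∩ Ines: 10:40-11:10, 11:20-12:35, 14:20-15:25, 16:50-17:55.
Those are the intersection windows.
The first common window of at least 30 minutes is 10:40-11:10, so the earliest start is 10:40.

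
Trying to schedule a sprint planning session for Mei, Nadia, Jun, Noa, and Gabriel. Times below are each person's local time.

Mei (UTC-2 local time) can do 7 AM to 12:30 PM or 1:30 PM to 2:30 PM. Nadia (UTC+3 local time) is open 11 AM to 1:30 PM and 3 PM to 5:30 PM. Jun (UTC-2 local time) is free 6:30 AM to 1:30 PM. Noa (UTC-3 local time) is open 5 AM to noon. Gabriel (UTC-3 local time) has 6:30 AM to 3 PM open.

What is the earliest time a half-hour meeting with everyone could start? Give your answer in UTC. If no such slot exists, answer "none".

Mei in UTC: 09:00-14:30, 15:30-16:30 (add 2h to convert from UTC-2).
Nadia in UTC: 08:00-10:30, 12:00-14:30 (subtract 3h to convert from UTC+3).
Jun in UTC: 08:30-15:30 (add 2h to convert from UTC-2).
Noa in UTC: 08:00-15:00 (add 3h to convert from UTC-3).
Gabriel in UTC: 09:30-18:00 (add 3h to convert from UTC-3).
Mei ∩ Nadia: 09:00-10:30, 12:00-14:30.
Mei ∩ Nadia ∩ Jun: 09:00-10:30, 12:00-14:30.
Mei ∩ Nadia ∩ Jun ∩ Noa: 09:00-10:30, 12:00-14:30.
Mei ∩ Nadia ∩ Jun ∩ Noa ∩ Gabriel: 09:30-10:30, 12:00-14:30.
The first common window of at least 30 minutes is 09:30-10:30, so the earliest start is 09:30.

09:30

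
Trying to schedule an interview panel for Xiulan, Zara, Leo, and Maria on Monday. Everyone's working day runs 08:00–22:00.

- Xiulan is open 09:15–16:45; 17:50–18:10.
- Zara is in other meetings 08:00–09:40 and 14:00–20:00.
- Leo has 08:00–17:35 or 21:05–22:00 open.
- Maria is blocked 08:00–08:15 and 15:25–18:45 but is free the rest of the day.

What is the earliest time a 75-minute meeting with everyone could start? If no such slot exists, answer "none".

09:40

Xiulan free: 09:15-16:45, 17:50-18:10.
Zara free: 09:40-14:00, 20:00-22:00 (invert busy blocks within the working day).
Leo free: 08:00-17:35, 21:05-22:00.
Maria free: 08:15-15:25, 18:45-22:00 (invert busy blocks within the working day).
Xiulan ∩ Zara: 09:40-14:00.
Xiulan ∩ Zara ∩ Leo: 09:40-14:00.
Xiulan ∩ Zara ∩ Leo ∩ Maria: 09:40-14:00.
The first common window of at least 75 minutes is 09:40-14:00, so the earliest start is 09:40.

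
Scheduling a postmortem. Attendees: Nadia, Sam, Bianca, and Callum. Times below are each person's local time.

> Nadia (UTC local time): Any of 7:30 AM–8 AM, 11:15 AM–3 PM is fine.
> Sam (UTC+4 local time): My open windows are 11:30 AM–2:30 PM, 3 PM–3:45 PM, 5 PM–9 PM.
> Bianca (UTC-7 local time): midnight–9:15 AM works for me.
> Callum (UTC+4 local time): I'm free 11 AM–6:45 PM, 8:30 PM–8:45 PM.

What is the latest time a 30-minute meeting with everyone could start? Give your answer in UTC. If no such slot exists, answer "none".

Nadia in UTC: 07:30-08:00, 11:15-15:00.
Sam in UTC: 07:30-10:30, 11:00-11:45, 13:00-17:00 (subtract 4h to convert from UTC+4).
Bianca in UTC: 07:00-16:15 (add 7h to convert from UTC-7).
Callum in UTC: 07:00-14:45, 16:30-16:45 (subtract 4h to convert from UTC+4).
Nadia ∩ Sam: 07:30-08:00, 11:15-11:45, 13:00-15:00.
Nadia ∩ Sam ∩ Bianca: 07:30-08:00, 11:15-11:45, 13:00-15:00.
Nadia ∩ Sam ∩ Bianca ∩ Callum: 07:30-08:00, 11:15-11:45, 13:00-14:45.
Those are the intersection windows.
The last common window of at least 30 minutes is 13:00-14:45; a 30-minute meeting can start as late as 14:15 and still end by 14:45.

14:15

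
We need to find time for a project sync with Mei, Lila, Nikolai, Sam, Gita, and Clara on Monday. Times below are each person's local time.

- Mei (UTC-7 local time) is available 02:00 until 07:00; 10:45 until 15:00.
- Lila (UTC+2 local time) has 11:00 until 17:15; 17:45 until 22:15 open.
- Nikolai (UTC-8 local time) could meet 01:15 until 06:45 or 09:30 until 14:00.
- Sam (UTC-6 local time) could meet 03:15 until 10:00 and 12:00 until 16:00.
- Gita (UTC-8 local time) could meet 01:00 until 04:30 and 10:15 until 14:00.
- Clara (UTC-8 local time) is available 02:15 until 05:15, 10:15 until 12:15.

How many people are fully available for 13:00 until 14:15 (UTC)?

3

Mei in UTC: 09:00-14:00, 17:45-22:00 (add 7h to convert from UTC-7).
Lila in UTC: 09:00-15:15, 15:45-20:15 (subtract 2h to convert from UTC+2).
Nikolai in UTC: 09:15-14:45, 17:30-22:00 (add 8h to convert from UTC-8).
Sam in UTC: 09:15-16:00, 18:00-22:00 (add 6h to convert from UTC-6).
Gita in UTC: 09:00-12:30, 18:15-22:00 (add 8h to convert from UTC-8).
Clara in UTC: 10:15-13:15, 18:15-20:15 (add 8h to convert from UTC-8).
Lila, Nikolai, and Sam can make the full 13:00-14:15 slot — that's 3.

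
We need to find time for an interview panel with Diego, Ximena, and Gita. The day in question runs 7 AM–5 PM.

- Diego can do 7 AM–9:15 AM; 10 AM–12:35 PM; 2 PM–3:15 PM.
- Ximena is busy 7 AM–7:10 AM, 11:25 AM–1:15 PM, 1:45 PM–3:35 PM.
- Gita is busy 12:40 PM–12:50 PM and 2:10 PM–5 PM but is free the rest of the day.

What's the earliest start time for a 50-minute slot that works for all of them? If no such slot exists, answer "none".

Diego free: 07:00-09:15, 10:00-12:35, 14:00-15:15.
Ximena free: 07:10-11:25, 13:15-13:45, 15:35-17:00 (invert busy blocks within the working day).
Gita free: 07:00-12:40, 12:50-14:10 (invert busy blocks within the working day).
Diego ∩ Ximena: 07:10-09:15, 10:00-11:25.
Diego ∩ Ximena ∩ Gita: 07:10-09:15, 10:00-11:25.
The first common window of at least 50 minutes is 07:10-09:15, so the earliest start is 07:10.

07:10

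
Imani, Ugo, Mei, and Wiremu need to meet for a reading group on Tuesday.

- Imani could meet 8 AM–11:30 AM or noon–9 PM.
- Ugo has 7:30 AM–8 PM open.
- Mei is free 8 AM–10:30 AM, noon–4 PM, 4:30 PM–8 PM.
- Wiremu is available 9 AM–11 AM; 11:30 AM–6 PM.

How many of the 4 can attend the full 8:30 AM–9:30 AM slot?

3

Imani, Ugo, and Mei can make the full 08:30-09:30 slot — that's 3.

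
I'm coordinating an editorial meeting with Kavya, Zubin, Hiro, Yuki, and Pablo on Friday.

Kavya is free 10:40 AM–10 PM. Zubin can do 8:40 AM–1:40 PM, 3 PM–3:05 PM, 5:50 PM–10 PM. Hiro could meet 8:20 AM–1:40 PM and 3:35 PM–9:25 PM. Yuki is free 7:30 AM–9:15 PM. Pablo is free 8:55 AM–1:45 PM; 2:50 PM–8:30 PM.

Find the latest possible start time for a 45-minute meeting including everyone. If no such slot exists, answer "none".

Kavya ∩ Zubin: 10:40-13:40, 15:00-15:05, 17:50-22:00.
Kavya ∩ Zubin ∩ Hiro: 10:40-13:40, 17:50-21:25.
Kavya ∩ Zubin ∩ Hiro ∩ Yuki: 10:40-13:40, 17:50-21:15.
Kavya ∩ Zubin ∩ Hiro ∩ Yuki ∩ Pablo: 10:40-13:40, 17:50-20:30.
The last common window of at least 45 minutes is 17:50-20:30; a 45-minute meeting can start as late as 19:45 and still end by 20:30.

19:45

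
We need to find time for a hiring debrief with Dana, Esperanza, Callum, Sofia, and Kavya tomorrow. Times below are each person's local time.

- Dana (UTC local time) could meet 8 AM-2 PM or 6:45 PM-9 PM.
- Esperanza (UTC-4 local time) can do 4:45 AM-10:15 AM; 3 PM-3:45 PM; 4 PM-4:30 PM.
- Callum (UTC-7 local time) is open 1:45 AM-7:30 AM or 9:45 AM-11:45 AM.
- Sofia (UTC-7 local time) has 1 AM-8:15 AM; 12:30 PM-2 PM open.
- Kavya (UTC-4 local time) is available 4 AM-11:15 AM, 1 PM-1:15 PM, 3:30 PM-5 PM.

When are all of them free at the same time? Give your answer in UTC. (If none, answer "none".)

Dana in UTC: 08:00-14:00, 18:45-21:00.
Esperanza in UTC: 08:45-14:15, 19:00-19:45, 20:00-20:30 (add 4h to convert from UTC-4).
Callum in UTC: 08:45-14:30, 16:45-18:45 (add 7h to convert from UTC-7).
Sofia in UTC: 08:00-15:15, 19:30-21:00 (add 7h to convert from UTC-7).
Kavya in UTC: 08:00-15:15, 17:00-17:15, 19:30-21:00 (add 4h to convert from UTC-4).
Dana ∩ Esperanza: 08:45-14:00, 19:00-19:45, 20:00-20:30.
Dana ∩ Esperanza ∩ Callum: 08:45-14:00.
Dana ∩ Esperanza ∩ Callum ∩ Sofia: 08:45-14:00.
Dana ∩ Esperanza ∩ Callum ∩ Sofia ∩ Kavya: 08:45-14:00.

08:45-14:00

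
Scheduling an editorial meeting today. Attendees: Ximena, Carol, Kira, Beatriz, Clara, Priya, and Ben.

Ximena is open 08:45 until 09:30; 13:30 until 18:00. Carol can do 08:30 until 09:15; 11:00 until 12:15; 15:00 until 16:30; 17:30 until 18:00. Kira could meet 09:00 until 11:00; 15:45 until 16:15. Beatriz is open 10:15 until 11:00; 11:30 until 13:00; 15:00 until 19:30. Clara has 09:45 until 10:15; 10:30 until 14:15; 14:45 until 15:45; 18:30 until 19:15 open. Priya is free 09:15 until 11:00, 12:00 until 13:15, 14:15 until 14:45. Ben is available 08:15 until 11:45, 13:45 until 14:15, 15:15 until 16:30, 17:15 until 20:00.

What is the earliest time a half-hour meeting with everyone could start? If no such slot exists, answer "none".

Ximena ∩ Carol: 08:45-09:15, 15:00-16:30, 17:30-18:00.
Ximena ∩ Carol ∩ Kira: 09:00-09:15, 15:45-16:15.
Ximena ∩ Carol ∩ Kira ∩ Beatriz: 15:45-16:15.
Ximena ∩ Carol ∩ Kira ∩ Beatriz ∩ Clara: ∅.
Ximena ∩ Carol ∩ Kira ∩ Beatriz ∩ Clara ∩ Priya: ∅.
Ximena ∩ Carol ∩ Kira ∩ Beatriz ∩ Clara ∩ Priya ∩ Ben: ∅.
There is no time when everyone is free.
No common window is at least 30 minutes long.

none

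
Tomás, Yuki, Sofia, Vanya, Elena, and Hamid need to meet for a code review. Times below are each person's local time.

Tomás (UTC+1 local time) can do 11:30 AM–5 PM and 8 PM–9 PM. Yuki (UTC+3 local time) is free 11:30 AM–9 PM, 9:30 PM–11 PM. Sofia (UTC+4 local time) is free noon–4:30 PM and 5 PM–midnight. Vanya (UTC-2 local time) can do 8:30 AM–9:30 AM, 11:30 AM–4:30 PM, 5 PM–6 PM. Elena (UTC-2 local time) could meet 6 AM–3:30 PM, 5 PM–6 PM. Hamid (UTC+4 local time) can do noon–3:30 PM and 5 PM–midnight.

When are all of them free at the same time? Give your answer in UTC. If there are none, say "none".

Tomás in UTC: 10:30-16:00, 19:00-20:00 (subtract 1h to convert from UTC+1).
Yuki in UTC: 08:30-18:00, 18:30-20:00 (subtract 3h to convert from UTC+3).
Sofia in UTC: 08:00-12:30, 13:00-20:00 (subtract 4h to convert from UTC+4).
Vanya in UTC: 10:30-11:30, 13:30-18:30, 19:00-20:00 (add 2h to convert from UTC-2).
Elena in UTC: 08:00-17:30, 19:00-20:00 (add 2h to convert from UTC-2).
Hamid in UTC: 08:00-11:30, 13:00-20:00 (subtract 4h to convert from UTC+4).
Tomás ∩ Yuki: 10:30-16:00, 19:00-20:00.
Tomás ∩ Yuki ∩ Sofia: 10:30-12:30, 13:00-16:00, 19:00-20:00.
Tomás ∩ Yuki ∩ Sofia ∩ Vanya: 10:30-11:30, 13:30-16:00, 19:00-20:00.
Tomás ∩ Yuki ∩ Sofia ∩ Vanya ∩ Elena: 10:30-11:30, 13:30-16:00, 19:00-20:00.
Tomás ∩ Yuki ∩ Sofia ∩ Vanya ∩ Elena ∩ Hamid: 10:30-11:30, 13:30-16:00, 19:00-20:00.

10:30-11:30, 13:30-16:00, 19:00-20:00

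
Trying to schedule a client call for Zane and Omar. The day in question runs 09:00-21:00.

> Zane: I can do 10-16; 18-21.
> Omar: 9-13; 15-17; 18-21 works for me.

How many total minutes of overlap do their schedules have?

Zane ∩ Omar: 10:00-13:00, 15:00-16:00, 18:00-21:00.
So the common availability across everyone is 10:00-13:00, 15:00-16:00, 18:00-21:00.
Summing the common windows: 180 + 60 + 180 = 420 minutes.

420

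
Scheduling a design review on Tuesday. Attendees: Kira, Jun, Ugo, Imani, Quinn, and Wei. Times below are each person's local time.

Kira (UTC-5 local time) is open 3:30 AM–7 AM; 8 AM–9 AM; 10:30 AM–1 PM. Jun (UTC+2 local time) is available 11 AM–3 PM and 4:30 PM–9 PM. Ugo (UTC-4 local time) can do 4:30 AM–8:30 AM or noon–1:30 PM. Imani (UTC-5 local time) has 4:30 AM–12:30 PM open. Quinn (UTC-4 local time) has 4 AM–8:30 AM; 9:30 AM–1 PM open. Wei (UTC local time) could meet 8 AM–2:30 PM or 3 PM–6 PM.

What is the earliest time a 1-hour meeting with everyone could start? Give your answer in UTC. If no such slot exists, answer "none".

09:30

Kira in UTC: 08:30-12:00, 13:00-14:00, 15:30-18:00 (add 5h to convert from UTC-5).
Jun in UTC: 09:00-13:00, 14:30-19:00 (subtract 2h to convert from UTC+2).
Ugo in UTC: 08:30-12:30, 16:00-17:30 (add 4h to convert from UTC-4).
Imani in UTC: 09:30-17:30 (add 5h to convert from UTC-5).
Quinn in UTC: 08:00-12:30, 13:30-17:00 (add 4h to convert from UTC-4).
Wei in UTC: 08:00-14:30, 15:00-18:00.
Kira ∩ Jun: 09:00-12:00, 15:30-18:00.
Kira ∩ Jun ∩ Ugo: 09:00-12:00, 16:00-17:30.
Kira ∩ Jun ∩ Ugo ∩ Imani: 09:30-12:00, 16:00-17:30.
Kira ∩ Jun ∩ Ugo ∩ Imani ∩ Quinn: 09:30-12:00, 16:00-17:00.
Kira ∩ Jun ∩ Ugo ∩ Imani ∩ Quinn ∩ Wei: 09:30-12:00, 16:00-17:00.
So the common availability across everyone is 09:30-12:00, 16:00-17:00.
The first common window of at least 60 minutes is 09:30-12:00, so the earliest start is 09:30.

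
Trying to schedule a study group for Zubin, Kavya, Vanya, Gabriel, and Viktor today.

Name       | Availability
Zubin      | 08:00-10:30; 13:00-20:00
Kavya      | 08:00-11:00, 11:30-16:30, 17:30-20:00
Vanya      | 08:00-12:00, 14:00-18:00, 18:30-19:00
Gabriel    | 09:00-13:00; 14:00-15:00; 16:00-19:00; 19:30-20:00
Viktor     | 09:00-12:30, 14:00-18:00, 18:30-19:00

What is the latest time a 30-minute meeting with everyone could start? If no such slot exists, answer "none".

Zubin ∩ Kavya: 08:00-10:30, 13:00-16:30, 17:30-20:00.
Zubin ∩ Kavya ∩ Vanya: 08:00-10:30, 14:00-16:30, 17:30-18:00, 18:30-19:00.
Zubin ∩ Kavya ∩ Vanya ∩ Gabriel: 09:00-10:30, 14:00-15:00, 16:00-16:30, 17:30-18:00, 18:30-19:00.
Zubin ∩ Kavya ∩ Vanya ∩ Gabriel ∩ Viktor: 09:00-10:30, 14:00-15:00, 16:00-16:30, 17:30-18:00, 18:30-19:00.
Those are the intersection windows.
The last common window of at least 30 minutes is 18:30-19:00; a 30-minute meeting can start as late as 18:30 and still end by 19:00.

18:30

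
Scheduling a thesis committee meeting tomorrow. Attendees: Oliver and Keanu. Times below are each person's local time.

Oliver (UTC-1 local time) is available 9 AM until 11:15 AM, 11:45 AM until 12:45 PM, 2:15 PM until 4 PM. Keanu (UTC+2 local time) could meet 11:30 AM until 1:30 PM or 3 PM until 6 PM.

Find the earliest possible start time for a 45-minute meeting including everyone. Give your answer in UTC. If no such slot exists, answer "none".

10:00

Oliver in UTC: 10:00-12:15, 12:45-13:45, 15:15-17:00 (add 1h to convert from UTC-1).
Keanu in UTC: 09:30-11:30, 13:00-16:00 (subtract 2h to convert from UTC+2).
Oliver ∩ Keanu: 10:00-11:30, 13:00-13:45, 15:15-16:00.
The first common window of at least 45 minutes is 10:00-11:30, so the earliest start is 10:00.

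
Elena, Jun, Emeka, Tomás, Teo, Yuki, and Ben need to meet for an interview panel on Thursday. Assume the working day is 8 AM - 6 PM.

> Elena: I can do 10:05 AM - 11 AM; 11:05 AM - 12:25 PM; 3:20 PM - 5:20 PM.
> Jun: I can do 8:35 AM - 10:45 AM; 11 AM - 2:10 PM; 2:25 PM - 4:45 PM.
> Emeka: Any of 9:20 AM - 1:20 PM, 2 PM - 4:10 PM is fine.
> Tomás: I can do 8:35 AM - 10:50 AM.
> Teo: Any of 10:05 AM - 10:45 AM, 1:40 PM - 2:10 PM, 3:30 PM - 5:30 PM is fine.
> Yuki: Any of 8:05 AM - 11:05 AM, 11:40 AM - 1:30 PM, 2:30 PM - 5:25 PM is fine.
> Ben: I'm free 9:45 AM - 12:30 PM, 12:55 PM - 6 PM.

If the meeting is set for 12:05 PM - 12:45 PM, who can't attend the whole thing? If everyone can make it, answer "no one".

Elena: not fully free for 12:05-12:45. Jun: free for 12:05-12:45. Emeka: free for 12:05-12:45. Tomás: not fully free for 12:05-12:45. Teo: not fully free for 12:05-12:45. Yuki: free for 12:05-12:45. Ben: not fully free for 12:05-12:45.

Ben, Elena, Teo, Tomás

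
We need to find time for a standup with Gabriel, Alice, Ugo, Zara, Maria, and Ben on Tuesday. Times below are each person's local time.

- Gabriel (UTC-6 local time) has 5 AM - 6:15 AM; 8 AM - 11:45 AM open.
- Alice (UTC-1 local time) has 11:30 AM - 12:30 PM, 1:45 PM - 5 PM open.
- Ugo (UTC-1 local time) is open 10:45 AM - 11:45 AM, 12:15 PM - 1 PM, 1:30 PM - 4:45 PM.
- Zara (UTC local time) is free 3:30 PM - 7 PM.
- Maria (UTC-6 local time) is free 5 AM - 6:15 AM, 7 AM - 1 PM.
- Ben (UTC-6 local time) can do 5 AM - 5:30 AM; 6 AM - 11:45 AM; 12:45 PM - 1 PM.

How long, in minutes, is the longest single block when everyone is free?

135

Gabriel in UTC: 11:00-12:15, 14:00-17:45 (add 6h to convert from UTC-6).
Alice in UTC: 12:30-13:30, 14:45-18:00 (add 1h to convert from UTC-1).
Ugo in UTC: 11:45-12:45, 13:15-14:00, 14:30-17:45 (add 1h to convert from UTC-1).
Zara in UTC: 15:30-19:00.
Maria in UTC: 11:00-12:15, 13:00-19:00 (add 6h to convert from UTC-6).
Ben in UTC: 11:00-11:30, 12:00-17:45, 18:45-19:00 (add 6h to convert from UTC-6).
Gabriel ∩ Alice: 14:45-17:45.
Gabriel ∩ Alice ∩ Ugo: 14:45-17:45.
Gabriel ∩ Alice ∩ Ugo ∩ Zara: 15:30-17:45.
Gabriel ∩ Alice ∩ Ugo ∩ Zara ∩ Maria: 15:30-17:45.
Gabriel ∩ Alice ∩ Ugo ∩ Zara ∩ Maria ∩ Ben: 15:30-17:45.
The longest is 15:30-17:45 at 135 minutes.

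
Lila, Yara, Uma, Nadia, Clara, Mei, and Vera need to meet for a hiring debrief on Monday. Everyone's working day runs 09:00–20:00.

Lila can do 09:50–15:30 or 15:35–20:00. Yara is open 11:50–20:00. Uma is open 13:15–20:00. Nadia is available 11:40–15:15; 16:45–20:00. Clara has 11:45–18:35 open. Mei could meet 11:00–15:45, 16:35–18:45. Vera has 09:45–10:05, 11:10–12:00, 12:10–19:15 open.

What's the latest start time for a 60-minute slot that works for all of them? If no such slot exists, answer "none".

17:35

Lila ∩ Yara: 11:50-15:30, 15:35-20:00.
Lila ∩ Yara ∩ Uma: 13:15-15:30, 15:35-20:00.
Lila ∩ Yara ∩ Uma ∩ Nadia: 13:15-15:15, 16:45-20:00.
Lila ∩ Yara ∩ Uma ∩ Nadia ∩ Clara: 13:15-15:15, 16:45-18:35.
Lila ∩ Yara ∩ Uma ∩ Nadia ∩ Clara ∩ Mei: 13:15-15:15, 16:45-18:35.
Lila ∩ Yara ∩ Uma ∩ Nadia ∩ Clara ∩ Mei ∩ Vera: 13:15-15:15, 16:45-18:35.
The last common window of at least 60 minutes is 16:45-18:35; a 60-minute meeting can start as late as 17:35 and still end by 18:35.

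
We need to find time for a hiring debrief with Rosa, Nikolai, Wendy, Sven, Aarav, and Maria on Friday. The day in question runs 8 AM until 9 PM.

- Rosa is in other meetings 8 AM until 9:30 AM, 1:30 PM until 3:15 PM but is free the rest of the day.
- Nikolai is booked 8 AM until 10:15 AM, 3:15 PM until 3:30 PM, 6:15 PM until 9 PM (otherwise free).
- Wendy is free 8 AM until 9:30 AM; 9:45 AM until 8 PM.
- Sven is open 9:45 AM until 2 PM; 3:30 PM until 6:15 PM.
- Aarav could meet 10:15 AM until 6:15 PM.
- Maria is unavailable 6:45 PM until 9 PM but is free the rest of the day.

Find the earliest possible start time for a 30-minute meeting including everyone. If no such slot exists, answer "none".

Rosa free: 09:30-13:30, 15:15-21:00 (invert busy blocks within the working day).
Nikolai free: 10:15-15:15, 15:30-18:15 (invert busy blocks within the working day).
Wendy free: 08:00-09:30, 09:45-20:00.
Sven free: 09:45-14:00, 15:30-18:15.
Aarav free: 10:15-18:15.
Maria free: 08:00-18:45 (invert busy blocks within the working day).
Rosa ∩ Nikolai: 10:15-13:30, 15:30-18:15.
Rosa ∩ Nikolai ∩ Wendy: 10:15-13:30, 15:30-18:15.
Rosa ∩ Nikolai ∩ Wendy ∩ Sven: 10:15-13:30, 15:30-18:15.
Rosa ∩ Nikolai ∩ Wendy ∩ Sven ∩ Aarav: 10:15-13:30, 15:30-18:15.
Rosa ∩ Nikolai ∩ Wendy ∩ Sven ∩ Aarav ∩ Maria: 10:15-13:30, 15:30-18:15.
Those are the intersection windows.
The first common window of at least 30 minutes is 10:15-13:30, so the earliest start is 10:15.

10:15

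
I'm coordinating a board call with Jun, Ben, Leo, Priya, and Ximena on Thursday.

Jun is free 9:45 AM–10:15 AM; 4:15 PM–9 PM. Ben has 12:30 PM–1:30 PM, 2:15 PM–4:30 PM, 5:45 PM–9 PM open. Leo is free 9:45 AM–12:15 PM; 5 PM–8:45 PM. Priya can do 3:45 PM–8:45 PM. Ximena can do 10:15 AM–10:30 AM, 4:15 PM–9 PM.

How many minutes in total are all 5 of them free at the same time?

Jun ∩ Ben: 16:15-16:30, 17:45-21:00.
Jun ∩ Ben ∩ Leo: 17:45-20:45.
Jun ∩ Ben ∩ Leo ∩ Priya: 17:45-20:45.
Jun ∩ Ben ∩ Leo ∩ Priya ∩ Ximena: 17:45-20:45.
That's a single block of 180 minutes.

180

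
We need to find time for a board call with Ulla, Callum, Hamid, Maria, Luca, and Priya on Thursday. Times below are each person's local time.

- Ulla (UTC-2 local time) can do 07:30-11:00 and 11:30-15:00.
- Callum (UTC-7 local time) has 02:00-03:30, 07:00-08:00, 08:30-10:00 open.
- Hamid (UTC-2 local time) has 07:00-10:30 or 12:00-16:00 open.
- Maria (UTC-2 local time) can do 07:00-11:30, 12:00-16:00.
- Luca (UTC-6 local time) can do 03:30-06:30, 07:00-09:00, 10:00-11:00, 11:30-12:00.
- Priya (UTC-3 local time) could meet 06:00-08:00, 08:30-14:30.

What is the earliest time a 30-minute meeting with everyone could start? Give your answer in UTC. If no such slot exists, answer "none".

Ulla in UTC: 09:30-13:00, 13:30-17:00 (add 2h to convert from UTC-2).
Callum in UTC: 09:00-10:30, 14:00-15:00, 15:30-17:00 (add 7h to convert from UTC-7).
Hamid in UTC: 09:00-12:30, 14:00-18:00 (add 2h to convert from UTC-2).
Maria in UTC: 09:00-13:30, 14:00-18:00 (add 2h to convert from UTC-2).
Luca in UTC: 09:30-12:30, 13:00-15:00, 16:00-17:00, 17:30-18:00 (add 6h to convert from UTC-6).
Priya in UTC: 09:00-11:00, 11:30-17:30 (add 3h to convert from UTC-3).
Ulla ∩ Callum: 09:30-10:30, 14:00-15:00, 15:30-17:00.
Ulla ∩ Callum ∩ Hamid: 09:30-10:30, 14:00-15:00, 15:30-17:00.
Ulla ∩ Callum ∩ Hamid ∩ Maria: 09:30-10:30, 14:00-15:00, 15:30-17:00.
Ulla ∩ Callum ∩ Hamid ∩ Maria ∩ Luca: 09:30-10:30, 14:00-15:00, 16:00-17:00.
Ulla ∩ Callum ∩ Hamid ∩ Maria ∩ Luca ∩ Priya: 09:30-10:30, 14:00-15:00, 16:00-17:00.
So the common availability across everyone is 09:30-10:30, 14:00-15:00, 16:00-17:00.
The first common window of at least 30 minutes is 09:30-10:30, so the earliest start is 09:30.

09:30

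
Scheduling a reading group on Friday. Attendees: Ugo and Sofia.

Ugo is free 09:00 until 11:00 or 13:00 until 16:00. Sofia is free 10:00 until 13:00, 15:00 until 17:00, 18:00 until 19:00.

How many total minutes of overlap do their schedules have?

120

Ugo ∩ Sofia: 10:00-11:00, 15:00-16:00.
So the common availability across everyone is 10:00-11:00, 15:00-16:00.
Summing the common windows: 60 + 60 = 120 minutes.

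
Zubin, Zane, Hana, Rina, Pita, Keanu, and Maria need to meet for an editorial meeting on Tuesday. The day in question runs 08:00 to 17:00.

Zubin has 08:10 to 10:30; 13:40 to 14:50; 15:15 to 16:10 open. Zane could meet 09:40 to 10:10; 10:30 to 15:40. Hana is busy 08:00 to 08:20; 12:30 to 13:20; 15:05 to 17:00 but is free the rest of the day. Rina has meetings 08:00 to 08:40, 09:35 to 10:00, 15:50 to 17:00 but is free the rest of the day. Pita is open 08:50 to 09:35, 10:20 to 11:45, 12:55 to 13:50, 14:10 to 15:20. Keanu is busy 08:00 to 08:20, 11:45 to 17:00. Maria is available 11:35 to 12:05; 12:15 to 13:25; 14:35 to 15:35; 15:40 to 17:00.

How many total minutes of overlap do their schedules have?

Zubin free: 08:10-10:30, 13:40-14:50, 15:15-16:10.
Zane free: 09:40-10:10, 10:30-15:40.
Hana free: 08:20-12:30, 13:20-15:05 (invert busy blocks within the working day).
Rina free: 08:40-09:35, 10:00-15:50 (invert busy blocks within the working day).
Pita free: 08:50-09:35, 10:20-11:45, 12:55-13:50, 14:10-15:20.
Keanu free: 08:20-11:45 (invert busy blocks within the working day).
Maria free: 11:35-12:05, 12:15-13:25, 14:35-15:35, 15:40-17:00.
Zubin ∩ Zane: 09:40-10:10, 13:40-14:50, 15:15-15:40.
Zubin ∩ Zane ∩ Hana: 09:40-10:10, 13:40-14:50.
Zubin ∩ Zane ∩ Hana ∩ Rina: 10:00-10:10, 13:40-14:50.
Zubin ∩ Zane ∩ Hana ∩ Rina ∩ Pita: 13:40-13:50, 14:10-14:50.
Zubin ∩ Zane ∩ Hana ∩ Rina ∩ Pita ∩ Keanu: ∅.
Zubin ∩ Zane ∩ Hana ∩ Rina ∩ Pita ∩ Keanu ∩ Maria: ∅.
There is no time when everyone is free.
There is no common window, so the total is 0 minutes.

0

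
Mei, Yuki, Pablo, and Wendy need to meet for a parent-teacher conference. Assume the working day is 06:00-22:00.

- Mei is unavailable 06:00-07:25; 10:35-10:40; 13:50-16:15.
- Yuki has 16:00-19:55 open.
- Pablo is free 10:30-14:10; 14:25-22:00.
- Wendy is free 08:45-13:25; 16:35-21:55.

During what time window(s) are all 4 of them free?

16:35-19:55

Mei free: 07:25-10:35, 10:40-13:50, 16:15-22:00 (invert busy blocks within the working day).
Yuki free: 16:00-19:55.
Pablo free: 10:30-14:10, 14:25-22:00.
Wendy free: 08:45-13:25, 16:35-21:55.
Mei ∩ Yuki: 16:15-19:55.
Mei ∩ Yuki ∩ Pablo: 16:15-19:55.
Mei ∩ Yuki ∩ Pablo ∩ Wendy: 16:35-19:55.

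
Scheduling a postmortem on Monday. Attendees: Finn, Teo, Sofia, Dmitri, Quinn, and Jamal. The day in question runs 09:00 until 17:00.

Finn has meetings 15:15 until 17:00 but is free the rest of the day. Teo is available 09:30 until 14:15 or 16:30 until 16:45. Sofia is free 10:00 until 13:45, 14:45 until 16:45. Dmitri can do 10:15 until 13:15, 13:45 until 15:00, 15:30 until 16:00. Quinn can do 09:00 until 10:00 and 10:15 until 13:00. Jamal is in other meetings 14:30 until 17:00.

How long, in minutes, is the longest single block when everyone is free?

Finn free: 09:00-15:15 (invert busy blocks within the working day).
Teo free: 09:30-14:15, 16:30-16:45.
Sofia free: 10:00-13:45, 14:45-16:45.
Dmitri free: 10:15-13:15, 13:45-15:00, 15:30-16:00.
Quinn free: 09:00-10:00, 10:15-13:00.
Jamal free: 09:00-14:30 (invert busy blocks within the working day).
Finn ∩ Teo: 09:30-14:15.
Finn ∩ Teo ∩ Sofia: 10:00-13:45.
Finn ∩ Teo ∩ Sofia ∩ Dmitri: 10:15-13:15.
Finn ∩ Teo ∩ Sofia ∩ Dmitri ∩ Quinn: 10:15-13:00.
Finn ∩ Teo ∩ Sofia ∩ Dmitri ∩ Quinn ∩ Jamal: 10:15-13:00.
Those are the intersection windows.
The longest is 10:15-13:00 at 165 minutes.

165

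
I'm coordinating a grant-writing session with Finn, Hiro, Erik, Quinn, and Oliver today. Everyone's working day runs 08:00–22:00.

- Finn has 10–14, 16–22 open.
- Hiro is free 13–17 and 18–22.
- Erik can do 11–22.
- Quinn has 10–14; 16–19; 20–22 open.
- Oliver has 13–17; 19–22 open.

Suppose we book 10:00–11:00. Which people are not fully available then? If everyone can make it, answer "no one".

Erik, Hiro, Oliver

Finn: free for 10:00-11:00. Hiro: not fully free for 10:00-11:00. Erik: not fully free for 10:00-11:00. Quinn: free for 10:00-11:00. Oliver: not fully free for 10:00-11:00.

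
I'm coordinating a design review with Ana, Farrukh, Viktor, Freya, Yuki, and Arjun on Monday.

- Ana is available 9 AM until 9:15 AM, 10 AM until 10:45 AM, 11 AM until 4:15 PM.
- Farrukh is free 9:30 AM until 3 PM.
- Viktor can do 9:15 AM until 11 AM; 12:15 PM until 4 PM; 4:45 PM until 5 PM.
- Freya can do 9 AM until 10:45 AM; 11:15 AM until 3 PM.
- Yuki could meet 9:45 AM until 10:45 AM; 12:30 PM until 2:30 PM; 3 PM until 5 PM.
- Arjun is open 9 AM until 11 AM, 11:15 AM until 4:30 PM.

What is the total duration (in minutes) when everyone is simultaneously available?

Ana ∩ Farrukh: 10:00-10:45, 11:00-15:00.
Ana ∩ Farrukh ∩ Viktor: 10:00-10:45, 12:15-15:00.
Ana ∩ Farrukh ∩ Viktor ∩ Freya: 10:00-10:45, 12:15-15:00.
Ana ∩ Farrukh ∩ Viktor ∩ Freya ∩ Yuki: 10:00-10:45, 12:30-14:30.
Ana ∩ Farrukh ∩ Viktor ∩ Freya ∩ Yuki ∩ Arjun: 10:00-10:45, 12:30-14:30.
Summing the common windows: 45 + 120 = 165 minutes.

165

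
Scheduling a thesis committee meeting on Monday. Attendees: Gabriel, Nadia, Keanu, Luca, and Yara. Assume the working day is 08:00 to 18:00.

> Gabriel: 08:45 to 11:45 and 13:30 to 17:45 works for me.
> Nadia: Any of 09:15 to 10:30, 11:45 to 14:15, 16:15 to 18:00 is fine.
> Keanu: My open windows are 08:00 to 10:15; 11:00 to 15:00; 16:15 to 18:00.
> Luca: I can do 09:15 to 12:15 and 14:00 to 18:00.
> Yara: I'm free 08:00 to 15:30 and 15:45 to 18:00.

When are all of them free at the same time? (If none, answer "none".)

09:15-10:15, 14:00-14:15, 16:15-17:45

Gabriel ∩ Nadia: 09:15-10:30, 13:30-14:15, 16:15-17:45.
Gabriel ∩ Nadia ∩ Keanu: 09:15-10:15, 13:30-14:15, 16:15-17:45.
Gabriel ∩ Nadia ∩ Keanu ∩ Luca: 09:15-10:15, 14:00-14:15, 16:15-17:45.
Gabriel ∩ Nadia ∩ Keanu ∩ Luca ∩ Yara: 09:15-10:15, 14:00-14:15, 16:15-17:45.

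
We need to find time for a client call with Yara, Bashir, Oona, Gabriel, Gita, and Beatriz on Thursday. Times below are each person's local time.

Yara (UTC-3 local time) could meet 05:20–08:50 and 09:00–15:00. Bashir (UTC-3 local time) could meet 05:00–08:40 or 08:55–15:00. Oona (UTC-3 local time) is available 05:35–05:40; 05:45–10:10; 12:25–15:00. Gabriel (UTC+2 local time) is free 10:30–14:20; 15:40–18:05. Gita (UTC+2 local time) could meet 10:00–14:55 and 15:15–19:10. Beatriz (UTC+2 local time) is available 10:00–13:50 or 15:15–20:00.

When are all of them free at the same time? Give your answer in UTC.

08:35-08:40, 08:45-11:40, 15:25-16:05

Yara in UTC: 08:20-11:50, 12:00-18:00 (add 3h to convert from UTC-3).
Bashir in UTC: 08:00-11:40, 11:55-18:00 (add 3h to convert from UTC-3).
Oona in UTC: 08:35-08:40, 08:45-13:10, 15:25-18:00 (add 3h to convert from UTC-3).
Gabriel in UTC: 08:30-12:20, 13:40-16:05 (subtract 2h to convert from UTC+2).
Gita in UTC: 08:00-12:55, 13:15-17:10 (subtract 2h to convert from UTC+2).
Beatriz in UTC: 08:00-11:50, 13:15-18:00 (subtract 2h to convert from UTC+2).
Yara ∩ Bashir: 08:20-11:40, 12:00-18:00.
Yara ∩ Bashir ∩ Oona: 08:35-08:40, 08:45-11:40, 12:00-13:10, 15:25-18:00.
Yara ∩ Bashir ∩ Oona ∩ Gabriel: 08:35-08:40, 08:45-11:40, 12:00-12:20, 15:25-16:05.
Yara ∩ Bashir ∩ Oona ∩ Gabriel ∩ Gita: 08:35-08:40, 08:45-11:40, 12:00-12:20, 15:25-16:05.
Yara ∩ Bashir ∩ Oona ∩ Gabriel ∩ Gita ∩ Beatriz: 08:35-08:40, 08:45-11:40, 15:25-16:05.
So the common availability across everyone is 08:35-08:40, 08:45-11:40, 15:25-16:05.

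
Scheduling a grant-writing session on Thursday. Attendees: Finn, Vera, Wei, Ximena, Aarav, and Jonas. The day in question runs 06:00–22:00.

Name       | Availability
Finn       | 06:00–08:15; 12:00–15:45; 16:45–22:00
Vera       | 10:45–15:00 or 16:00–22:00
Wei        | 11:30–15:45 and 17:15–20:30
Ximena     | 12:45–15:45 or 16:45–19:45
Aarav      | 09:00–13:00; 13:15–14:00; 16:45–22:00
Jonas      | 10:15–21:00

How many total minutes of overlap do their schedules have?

210

Finn ∩ Vera: 12:00-15:00, 16:45-22:00.
Finn ∩ Vera ∩ Wei: 12:00-15:00, 17:15-20:30.
Finn ∩ Vera ∩ Wei ∩ Ximena: 12:45-15:00, 17:15-19:45.
Finn ∩ Vera ∩ Wei ∩ Ximena ∩ Aarav: 12:45-13:00, 13:15-14:00, 17:15-19:45.
Finn ∩ Vera ∩ Wei ∩ Ximena ∩ Aarav ∩ Jonas: 12:45-13:00, 13:15-14:00, 17:15-19:45.
Summing the common windows: 15 + 45 + 150 = 210 minutes.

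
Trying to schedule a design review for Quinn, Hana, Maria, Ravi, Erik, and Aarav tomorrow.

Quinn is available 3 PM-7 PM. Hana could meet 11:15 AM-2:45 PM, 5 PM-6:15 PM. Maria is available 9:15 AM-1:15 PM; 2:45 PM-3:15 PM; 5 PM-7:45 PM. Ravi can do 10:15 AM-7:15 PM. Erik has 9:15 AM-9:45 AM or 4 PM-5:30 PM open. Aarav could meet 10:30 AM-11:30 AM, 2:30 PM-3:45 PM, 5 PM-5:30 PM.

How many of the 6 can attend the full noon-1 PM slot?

Hana, Maria, and Ravi can make the full 12:00-13:00 slot — that's 3.

3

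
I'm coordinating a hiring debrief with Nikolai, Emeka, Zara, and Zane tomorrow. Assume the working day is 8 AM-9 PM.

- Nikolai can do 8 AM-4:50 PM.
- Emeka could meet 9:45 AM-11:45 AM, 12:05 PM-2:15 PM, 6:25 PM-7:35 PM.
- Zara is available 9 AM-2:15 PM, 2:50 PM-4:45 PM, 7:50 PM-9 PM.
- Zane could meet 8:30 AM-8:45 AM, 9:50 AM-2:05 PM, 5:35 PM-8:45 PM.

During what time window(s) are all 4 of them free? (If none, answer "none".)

Nikolai ∩ Emeka: 09:45-11:45, 12:05-14:15.
Nikolai ∩ Emeka ∩ Zara: 09:45-11:45, 12:05-14:15.
Nikolai ∩ Emeka ∩ Zara ∩ Zane: 09:50-11:45, 12:05-14:05.
So the common availability across everyone is 09:50-11:45, 12:05-14:05.

09:50-11:45, 12:05-14:05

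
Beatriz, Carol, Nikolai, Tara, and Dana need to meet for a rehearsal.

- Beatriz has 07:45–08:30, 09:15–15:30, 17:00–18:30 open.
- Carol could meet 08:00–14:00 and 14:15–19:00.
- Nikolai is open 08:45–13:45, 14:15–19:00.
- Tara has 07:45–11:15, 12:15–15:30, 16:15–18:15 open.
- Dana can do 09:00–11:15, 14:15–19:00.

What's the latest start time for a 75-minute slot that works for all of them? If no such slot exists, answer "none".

17:00

Beatriz ∩ Carol: 08:00-08:30, 09:15-14:00, 14:15-15:30, 17:00-18:30.
Beatriz ∩ Carol ∩ Nikolai: 09:15-13:45, 14:15-15:30, 17:00-18:30.
Beatriz ∩ Carol ∩ Nikolai ∩ Tara: 09:15-11:15, 12:15-13:45, 14:15-15:30, 17:00-18:15.
Beatriz ∩ Carol ∩ Nikolai ∩ Tara ∩ Dana: 09:15-11:15, 14:15-15:30, 17:00-18:15.
Those are the intersection windows.
The last common window of at least 75 minutes is 17:00-18:15; a 75-minute meeting can start as late as 17:00 and still end by 18:15.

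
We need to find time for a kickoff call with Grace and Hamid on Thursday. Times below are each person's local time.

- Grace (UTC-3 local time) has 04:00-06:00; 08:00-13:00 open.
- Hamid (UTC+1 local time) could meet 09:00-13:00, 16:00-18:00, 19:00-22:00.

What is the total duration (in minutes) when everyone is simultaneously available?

180

Grace in UTC: 07:00-09:00, 11:00-16:00 (add 3h to convert from UTC-3).
Hamid in UTC: 08:00-12:00, 15:00-17:00, 18:00-21:00 (subtract 1h to convert from UTC+1).
Grace ∩ Hamid: 08:00-09:00, 11:00-12:00, 15:00-16:00.
Summing the common windows: 60 + 60 + 60 = 180 minutes.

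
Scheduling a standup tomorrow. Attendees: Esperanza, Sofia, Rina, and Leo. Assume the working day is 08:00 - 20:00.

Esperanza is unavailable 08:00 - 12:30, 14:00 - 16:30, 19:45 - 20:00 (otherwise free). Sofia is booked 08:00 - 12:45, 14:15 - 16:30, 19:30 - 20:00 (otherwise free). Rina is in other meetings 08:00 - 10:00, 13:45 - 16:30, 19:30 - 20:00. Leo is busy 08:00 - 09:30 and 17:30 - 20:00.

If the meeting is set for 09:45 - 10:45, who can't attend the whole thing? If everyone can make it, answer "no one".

Esperanza, Rina, Sofia

Esperanza free: 12:30-14:00, 16:30-19:45 (invert busy blocks within the working day).
Sofia free: 12:45-14:15, 16:30-19:30 (invert busy blocks within the working day).
Rina free: 10:00-13:45, 16:30-19:30 (invert busy blocks within the working day).
Leo free: 09:30-17:30 (invert busy blocks within the working day).
Esperanza: not fully free for 09:45-10:45. Sofia: not fully free for 09:45-10:45. Rina: not fully free for 09:45-10:45. Leo: free for 09:45-10:45.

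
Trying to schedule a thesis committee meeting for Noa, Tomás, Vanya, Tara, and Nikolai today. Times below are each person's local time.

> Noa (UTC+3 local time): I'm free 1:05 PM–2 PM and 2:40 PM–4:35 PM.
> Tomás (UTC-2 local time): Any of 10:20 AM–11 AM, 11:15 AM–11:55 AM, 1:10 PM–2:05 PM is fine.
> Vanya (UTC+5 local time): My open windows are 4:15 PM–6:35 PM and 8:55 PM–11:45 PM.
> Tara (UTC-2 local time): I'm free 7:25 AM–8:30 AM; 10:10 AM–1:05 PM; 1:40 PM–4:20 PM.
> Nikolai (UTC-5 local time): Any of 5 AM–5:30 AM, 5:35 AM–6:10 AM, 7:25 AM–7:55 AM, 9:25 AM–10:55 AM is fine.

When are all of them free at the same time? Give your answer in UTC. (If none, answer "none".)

12:25-12:55

Noa in UTC: 10:05-11:00, 11:40-13:35 (subtract 3h to convert from UTC+3).
Tomás in UTC: 12:20-13:00, 13:15-13:55, 15:10-16:05 (add 2h to convert from UTC-2).
Vanya in UTC: 11:15-13:35, 15:55-18:45 (subtract 5h to convert from UTC+5).
Tara in UTC: 09:25-10:30, 12:10-15:05, 15:40-18:20 (add 2h to convert from UTC-2).
Nikolai in UTC: 10:00-10:30, 10:35-11:10, 12:25-12:55, 14:25-15:55 (add 5h to convert from UTC-5).
Noa ∩ Tomás: 12:20-13:00, 13:15-13:35.
Noa ∩ Tomás ∩ Vanya: 12:20-13:00, 13:15-13:35.
Noa ∩ Tomás ∩ Vanya ∩ Tara: 12:20-13:00, 13:15-13:35.
Noa ∩ Tomás ∩ Vanya ∩ Tara ∩ Nikolai: 12:25-12:55.
Those are the intersection windows.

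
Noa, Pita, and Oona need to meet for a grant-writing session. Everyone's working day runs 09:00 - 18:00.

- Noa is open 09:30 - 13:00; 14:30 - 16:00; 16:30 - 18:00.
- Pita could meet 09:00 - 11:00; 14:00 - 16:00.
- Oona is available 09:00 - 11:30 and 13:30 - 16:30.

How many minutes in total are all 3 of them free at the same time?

Noa ∩ Pita: 09:30-11:00, 14:30-16:00.
Noa ∩ Pita ∩ Oona: 09:30-11:00, 14:30-16:00.
Summing the common windows: 90 + 90 = 180 minutes.

180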